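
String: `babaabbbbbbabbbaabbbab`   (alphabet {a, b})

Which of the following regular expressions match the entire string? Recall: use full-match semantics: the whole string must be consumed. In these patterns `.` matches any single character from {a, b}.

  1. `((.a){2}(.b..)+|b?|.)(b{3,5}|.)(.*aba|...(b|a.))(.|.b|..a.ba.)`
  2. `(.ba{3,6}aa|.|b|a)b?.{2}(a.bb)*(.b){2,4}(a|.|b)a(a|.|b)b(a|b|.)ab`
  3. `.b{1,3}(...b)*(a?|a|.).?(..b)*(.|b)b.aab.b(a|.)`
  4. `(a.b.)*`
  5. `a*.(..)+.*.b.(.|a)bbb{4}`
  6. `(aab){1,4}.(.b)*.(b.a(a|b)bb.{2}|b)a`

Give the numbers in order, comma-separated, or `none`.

2

1 → no match
2 → match
3 → no match
4 → no match
5 → no match
6 → no match — must start with `aab`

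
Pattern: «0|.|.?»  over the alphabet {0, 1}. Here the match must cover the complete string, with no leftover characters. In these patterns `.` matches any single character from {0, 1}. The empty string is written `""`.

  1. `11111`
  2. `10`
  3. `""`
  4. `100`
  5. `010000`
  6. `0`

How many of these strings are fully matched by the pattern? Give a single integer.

2

1 → no match
2 → no match
3 → match
4 → no match
5 → no match
6 → match
Total matched: 2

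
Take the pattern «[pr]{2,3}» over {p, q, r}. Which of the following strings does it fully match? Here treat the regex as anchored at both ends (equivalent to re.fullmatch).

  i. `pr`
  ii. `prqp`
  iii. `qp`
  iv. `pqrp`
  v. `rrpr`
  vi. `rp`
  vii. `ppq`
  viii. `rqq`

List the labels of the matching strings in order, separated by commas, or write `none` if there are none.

i. `pr` → match
ii. `prqp` → no match
iii. `qp` → no match
iv. `pqrp` → no match
v. `rrpr` → no match
vi. `rp` → match
vii. `ppq` → no match
viii. `rqq` → no match

i, vi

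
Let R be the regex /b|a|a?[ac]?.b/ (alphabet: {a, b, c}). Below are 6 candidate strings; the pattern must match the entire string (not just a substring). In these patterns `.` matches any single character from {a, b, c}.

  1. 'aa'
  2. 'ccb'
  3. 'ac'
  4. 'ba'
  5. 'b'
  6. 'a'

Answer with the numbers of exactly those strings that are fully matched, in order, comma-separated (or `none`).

1 → no match
2 → match
3 → no match
4 → no match
5 → match
6 → match

2, 5, 6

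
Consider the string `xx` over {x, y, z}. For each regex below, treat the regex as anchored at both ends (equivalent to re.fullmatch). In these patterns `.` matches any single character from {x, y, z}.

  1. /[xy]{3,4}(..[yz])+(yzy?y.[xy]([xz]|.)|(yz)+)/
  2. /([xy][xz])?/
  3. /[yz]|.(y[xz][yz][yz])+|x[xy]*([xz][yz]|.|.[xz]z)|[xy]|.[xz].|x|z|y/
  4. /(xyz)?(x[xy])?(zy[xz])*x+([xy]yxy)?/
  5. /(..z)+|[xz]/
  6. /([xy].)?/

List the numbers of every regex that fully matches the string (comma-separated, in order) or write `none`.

1 → no match
2 → match
3 → match
4 → match
5 → no match
6 → match

2, 3, 4, 6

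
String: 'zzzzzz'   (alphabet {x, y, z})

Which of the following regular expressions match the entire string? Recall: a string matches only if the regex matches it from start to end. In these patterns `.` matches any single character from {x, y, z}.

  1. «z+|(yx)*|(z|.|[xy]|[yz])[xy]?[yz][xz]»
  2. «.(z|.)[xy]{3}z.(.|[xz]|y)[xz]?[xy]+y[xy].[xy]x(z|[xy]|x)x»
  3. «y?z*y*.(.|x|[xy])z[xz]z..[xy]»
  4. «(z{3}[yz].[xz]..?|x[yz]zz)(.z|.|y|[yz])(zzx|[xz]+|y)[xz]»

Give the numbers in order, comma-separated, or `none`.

1 → match
2 → no match — must end with 'x'
3 → no match
4 → no match

1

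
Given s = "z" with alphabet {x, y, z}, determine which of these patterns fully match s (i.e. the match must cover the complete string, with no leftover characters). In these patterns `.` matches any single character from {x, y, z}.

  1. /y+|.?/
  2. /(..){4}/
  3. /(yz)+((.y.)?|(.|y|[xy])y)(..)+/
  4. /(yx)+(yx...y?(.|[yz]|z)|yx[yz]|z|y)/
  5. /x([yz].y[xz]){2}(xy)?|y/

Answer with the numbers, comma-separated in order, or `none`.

1 → match
2 → no match
3 → no match — must start with "yz"
4 → no match — must start with "yx"
5 → no match

1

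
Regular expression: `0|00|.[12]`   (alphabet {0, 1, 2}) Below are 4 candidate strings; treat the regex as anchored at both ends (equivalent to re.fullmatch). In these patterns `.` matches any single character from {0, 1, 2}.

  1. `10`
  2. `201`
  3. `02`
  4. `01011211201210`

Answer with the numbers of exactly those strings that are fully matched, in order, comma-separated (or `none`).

1 → no match
2 → no match
3 → match
4 → no match

3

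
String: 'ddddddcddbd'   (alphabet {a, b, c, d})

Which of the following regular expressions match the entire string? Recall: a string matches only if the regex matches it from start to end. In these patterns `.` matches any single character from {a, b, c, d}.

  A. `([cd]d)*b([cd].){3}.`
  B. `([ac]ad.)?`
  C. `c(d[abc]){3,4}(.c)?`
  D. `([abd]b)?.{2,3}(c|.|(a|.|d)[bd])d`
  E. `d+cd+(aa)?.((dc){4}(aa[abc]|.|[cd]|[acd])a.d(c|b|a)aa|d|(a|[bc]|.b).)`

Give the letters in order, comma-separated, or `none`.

A → no match
B → no match
C → no match — must start with 'cd'
D → no match
E → match

E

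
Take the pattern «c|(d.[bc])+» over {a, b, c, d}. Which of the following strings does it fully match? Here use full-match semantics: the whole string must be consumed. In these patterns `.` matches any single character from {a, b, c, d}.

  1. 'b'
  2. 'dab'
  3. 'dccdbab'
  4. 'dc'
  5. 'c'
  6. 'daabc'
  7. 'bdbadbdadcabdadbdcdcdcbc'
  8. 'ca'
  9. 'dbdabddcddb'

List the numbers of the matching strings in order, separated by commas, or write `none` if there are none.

1 → no match
2 → match
3 → no match
4 → no match
5 → match
6 → no match
7 → no match
8 → no match
9 → no match

2, 5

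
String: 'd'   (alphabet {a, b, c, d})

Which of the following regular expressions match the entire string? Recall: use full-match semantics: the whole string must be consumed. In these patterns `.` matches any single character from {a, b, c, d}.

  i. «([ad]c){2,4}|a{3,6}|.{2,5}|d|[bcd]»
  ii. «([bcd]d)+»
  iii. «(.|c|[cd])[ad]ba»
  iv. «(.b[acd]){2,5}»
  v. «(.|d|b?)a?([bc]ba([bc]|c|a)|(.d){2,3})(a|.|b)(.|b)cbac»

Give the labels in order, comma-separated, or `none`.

i → match
ii → no match
iii → no match — must end with 'ba'
iv → no match
v → no match — must end with 'cbac'

i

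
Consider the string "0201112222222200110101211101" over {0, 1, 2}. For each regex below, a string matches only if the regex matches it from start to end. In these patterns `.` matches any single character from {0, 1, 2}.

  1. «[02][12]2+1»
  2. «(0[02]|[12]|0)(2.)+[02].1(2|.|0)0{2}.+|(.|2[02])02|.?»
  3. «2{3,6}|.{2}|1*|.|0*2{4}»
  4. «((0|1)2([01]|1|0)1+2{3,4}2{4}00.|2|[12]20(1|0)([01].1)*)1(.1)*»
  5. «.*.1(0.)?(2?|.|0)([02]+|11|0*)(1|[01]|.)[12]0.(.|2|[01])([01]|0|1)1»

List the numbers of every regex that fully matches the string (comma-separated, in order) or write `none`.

4

1 → no match — must end with "21"
2 → no match
3 → no match
4 → match
5 → no match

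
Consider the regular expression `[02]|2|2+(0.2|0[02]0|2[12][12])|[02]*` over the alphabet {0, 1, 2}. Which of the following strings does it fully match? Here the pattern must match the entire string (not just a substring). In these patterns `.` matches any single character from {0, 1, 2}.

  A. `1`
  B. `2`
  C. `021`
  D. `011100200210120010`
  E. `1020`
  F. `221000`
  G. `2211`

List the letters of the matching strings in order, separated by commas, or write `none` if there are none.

B, G

A. `1` → no match
B. `2` → match
C. `021` → no match
D → no match
E. `1020` → no match
F. `221000` → no match
G. `2211` → match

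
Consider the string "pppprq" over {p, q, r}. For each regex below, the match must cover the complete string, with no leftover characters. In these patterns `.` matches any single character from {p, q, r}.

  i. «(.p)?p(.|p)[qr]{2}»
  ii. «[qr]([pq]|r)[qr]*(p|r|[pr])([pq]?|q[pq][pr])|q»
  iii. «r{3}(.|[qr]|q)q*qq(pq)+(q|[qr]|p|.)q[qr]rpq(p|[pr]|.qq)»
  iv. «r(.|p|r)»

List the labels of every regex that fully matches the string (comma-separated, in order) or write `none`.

i

i → match
ii → no match
iii → no match — must start with "r"
iv → no match — must start with "r"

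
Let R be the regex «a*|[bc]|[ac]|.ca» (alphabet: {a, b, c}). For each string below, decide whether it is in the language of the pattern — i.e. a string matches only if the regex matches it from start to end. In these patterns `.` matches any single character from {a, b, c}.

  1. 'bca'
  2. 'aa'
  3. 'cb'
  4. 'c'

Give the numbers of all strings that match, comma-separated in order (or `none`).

1, 2, 4

1 → match
2 → match
3 → no match
4 → match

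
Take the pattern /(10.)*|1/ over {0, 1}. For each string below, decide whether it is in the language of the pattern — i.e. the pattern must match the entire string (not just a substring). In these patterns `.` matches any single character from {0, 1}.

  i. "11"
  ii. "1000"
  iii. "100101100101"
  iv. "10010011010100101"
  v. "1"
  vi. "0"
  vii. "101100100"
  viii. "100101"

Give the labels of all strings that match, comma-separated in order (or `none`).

i → no match
ii → no match
iii → match
iv → no match
v → match
vi → no match
vii → match
viii → match

iii, v, vii, viii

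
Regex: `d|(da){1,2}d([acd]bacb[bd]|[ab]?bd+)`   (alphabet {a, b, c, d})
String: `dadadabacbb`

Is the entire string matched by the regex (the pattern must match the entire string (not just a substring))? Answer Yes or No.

Yes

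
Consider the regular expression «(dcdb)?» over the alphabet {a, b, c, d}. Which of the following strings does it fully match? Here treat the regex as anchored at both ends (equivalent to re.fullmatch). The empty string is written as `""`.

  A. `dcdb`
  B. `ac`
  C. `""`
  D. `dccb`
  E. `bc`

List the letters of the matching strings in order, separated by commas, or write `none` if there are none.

A. `dcdb` → match
B. `ac` → no match
C. `""` → match
D. `dccb` → no match
E. `bc` → no match

A, C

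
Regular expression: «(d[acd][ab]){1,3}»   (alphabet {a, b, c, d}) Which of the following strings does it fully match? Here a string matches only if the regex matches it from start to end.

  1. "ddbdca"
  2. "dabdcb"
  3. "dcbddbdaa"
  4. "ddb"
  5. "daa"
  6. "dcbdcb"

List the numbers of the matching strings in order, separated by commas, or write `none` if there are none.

1, 2, 3, 4, 5, 6

1 → match
2 → match
3 → match
4 → match
5 → match
6 → match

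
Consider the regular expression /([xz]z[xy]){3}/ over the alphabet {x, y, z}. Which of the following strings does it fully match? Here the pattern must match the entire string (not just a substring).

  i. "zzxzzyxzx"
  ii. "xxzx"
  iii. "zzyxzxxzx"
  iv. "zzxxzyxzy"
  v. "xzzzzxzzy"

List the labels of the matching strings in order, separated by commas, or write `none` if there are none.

i, iii, iv

i. "zzxzzyxzx" → match
ii. "xxzx" → no match
iii. "zzyxzxxzx" → match
iv. "zzxxzyxzy" → match
v. "xzzzzxzzy" → no match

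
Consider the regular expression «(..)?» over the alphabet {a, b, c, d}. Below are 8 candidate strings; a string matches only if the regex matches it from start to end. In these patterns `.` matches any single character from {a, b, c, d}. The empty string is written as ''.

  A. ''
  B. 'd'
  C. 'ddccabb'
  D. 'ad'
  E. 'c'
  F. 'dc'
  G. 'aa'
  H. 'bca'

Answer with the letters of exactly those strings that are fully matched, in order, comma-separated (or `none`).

A, D, F, G

A → match
B → no match
C → no match
D → match
E → no match
F → match
G → match
H → no match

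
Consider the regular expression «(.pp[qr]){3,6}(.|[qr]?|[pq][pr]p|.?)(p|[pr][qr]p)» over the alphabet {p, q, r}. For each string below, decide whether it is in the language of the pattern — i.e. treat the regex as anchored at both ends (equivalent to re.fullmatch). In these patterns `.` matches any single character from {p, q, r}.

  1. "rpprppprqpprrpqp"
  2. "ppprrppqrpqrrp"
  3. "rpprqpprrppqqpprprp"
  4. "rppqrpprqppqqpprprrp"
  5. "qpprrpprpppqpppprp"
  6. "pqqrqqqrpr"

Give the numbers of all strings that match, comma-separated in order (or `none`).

1, 3, 4, 5

1 → match
2 → no match
3 → match
4 → match
5 → match
6 → no match — must end with "p"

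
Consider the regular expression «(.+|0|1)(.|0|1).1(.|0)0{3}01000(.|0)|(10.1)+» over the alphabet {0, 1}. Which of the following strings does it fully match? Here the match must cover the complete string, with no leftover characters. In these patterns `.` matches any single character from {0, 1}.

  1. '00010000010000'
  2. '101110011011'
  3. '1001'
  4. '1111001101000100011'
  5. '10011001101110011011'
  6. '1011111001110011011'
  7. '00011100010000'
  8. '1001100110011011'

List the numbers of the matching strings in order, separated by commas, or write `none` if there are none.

1 → match
2 → match
3 → match
4 → no match
5 → match
6 → no match
7 → no match
8 → match

1, 2, 3, 5, 8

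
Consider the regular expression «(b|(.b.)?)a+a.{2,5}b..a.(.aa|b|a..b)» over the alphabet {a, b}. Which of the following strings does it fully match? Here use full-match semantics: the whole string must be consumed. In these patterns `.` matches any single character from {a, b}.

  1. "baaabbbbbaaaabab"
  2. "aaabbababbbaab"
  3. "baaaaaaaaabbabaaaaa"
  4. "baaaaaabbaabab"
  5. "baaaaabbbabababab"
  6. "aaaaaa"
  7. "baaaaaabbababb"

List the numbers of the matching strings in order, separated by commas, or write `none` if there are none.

1, 2, 3, 5, 7

1 → match
2 → match
3 → match
4 → no match
5 → match
6 → no match
7 → match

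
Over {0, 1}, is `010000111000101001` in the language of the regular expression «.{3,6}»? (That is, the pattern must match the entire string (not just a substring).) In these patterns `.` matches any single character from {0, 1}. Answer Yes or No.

No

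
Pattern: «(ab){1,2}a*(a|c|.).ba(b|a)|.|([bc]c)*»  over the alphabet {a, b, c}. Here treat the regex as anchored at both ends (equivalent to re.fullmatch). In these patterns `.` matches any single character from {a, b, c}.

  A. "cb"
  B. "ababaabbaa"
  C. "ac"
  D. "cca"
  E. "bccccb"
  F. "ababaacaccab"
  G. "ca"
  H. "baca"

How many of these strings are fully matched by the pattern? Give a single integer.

1

A → no match
B → match
C → no match
D → no match
E → no match
F → no match
G → no match
H → no match
Total matched: 1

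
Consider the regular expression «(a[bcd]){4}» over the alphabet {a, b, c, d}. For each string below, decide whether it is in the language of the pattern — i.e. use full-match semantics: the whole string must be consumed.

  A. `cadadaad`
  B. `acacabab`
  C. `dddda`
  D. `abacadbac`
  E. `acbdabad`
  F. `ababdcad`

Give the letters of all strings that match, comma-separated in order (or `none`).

A → no match — must start with `a`
B → match
C → no match — must start with `a`
D → no match
E → no match
F → no match

B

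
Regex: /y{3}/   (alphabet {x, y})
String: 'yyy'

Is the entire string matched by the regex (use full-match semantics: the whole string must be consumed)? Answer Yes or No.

Yes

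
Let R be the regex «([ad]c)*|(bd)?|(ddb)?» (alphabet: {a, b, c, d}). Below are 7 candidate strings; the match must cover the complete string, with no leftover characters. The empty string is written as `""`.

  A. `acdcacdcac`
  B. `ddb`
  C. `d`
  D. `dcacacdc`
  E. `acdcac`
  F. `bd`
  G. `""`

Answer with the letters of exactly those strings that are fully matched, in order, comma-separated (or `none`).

A. `acdcacdcac` → match
B. `ddb` → match
C. `d` → no match
D. `dcacacdc` → match
E. `acdcac` → match
F. `bd` → match
G. `""` → match

A, B, D, E, F, G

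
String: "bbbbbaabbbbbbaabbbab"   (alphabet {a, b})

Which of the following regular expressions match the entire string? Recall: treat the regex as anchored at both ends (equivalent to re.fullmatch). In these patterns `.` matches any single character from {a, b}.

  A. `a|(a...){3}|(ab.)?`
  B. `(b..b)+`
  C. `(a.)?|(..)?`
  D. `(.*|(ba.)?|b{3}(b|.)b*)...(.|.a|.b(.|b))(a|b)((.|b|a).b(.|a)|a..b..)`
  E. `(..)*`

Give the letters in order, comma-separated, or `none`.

A → no match
B → match
C → no match
D → match
E → match

B, D, E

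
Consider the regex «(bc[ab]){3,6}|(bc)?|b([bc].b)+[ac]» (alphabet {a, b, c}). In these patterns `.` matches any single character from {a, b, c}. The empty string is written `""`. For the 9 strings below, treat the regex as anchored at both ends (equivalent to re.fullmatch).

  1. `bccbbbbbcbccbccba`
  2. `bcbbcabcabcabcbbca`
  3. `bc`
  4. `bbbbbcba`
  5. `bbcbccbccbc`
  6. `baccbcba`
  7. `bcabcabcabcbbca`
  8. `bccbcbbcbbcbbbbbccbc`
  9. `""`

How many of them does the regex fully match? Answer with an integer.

8

1 → match
2 → match
3 → match
4 → match
5 → match
6 → no match
7 → match
8 → match
9 → match
Total matched: 8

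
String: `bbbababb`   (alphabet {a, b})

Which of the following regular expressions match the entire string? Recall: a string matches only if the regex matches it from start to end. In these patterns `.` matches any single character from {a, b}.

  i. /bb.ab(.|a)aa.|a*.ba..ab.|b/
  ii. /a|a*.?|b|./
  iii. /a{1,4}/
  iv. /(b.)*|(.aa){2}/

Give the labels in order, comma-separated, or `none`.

i → no match
ii → no match
iii → no match — must start with `a`
iv → match

iv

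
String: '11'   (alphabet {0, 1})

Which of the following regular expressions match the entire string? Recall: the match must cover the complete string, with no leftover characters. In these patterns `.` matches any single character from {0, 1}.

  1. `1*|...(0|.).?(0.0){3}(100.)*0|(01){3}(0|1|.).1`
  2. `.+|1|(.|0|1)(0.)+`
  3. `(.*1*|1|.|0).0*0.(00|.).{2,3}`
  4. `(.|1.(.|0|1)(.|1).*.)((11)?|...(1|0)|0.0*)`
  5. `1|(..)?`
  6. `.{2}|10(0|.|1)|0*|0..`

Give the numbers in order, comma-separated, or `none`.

1 → match
2 → match
3 → no match
4 → no match
5 → match
6 → match

1, 2, 5, 6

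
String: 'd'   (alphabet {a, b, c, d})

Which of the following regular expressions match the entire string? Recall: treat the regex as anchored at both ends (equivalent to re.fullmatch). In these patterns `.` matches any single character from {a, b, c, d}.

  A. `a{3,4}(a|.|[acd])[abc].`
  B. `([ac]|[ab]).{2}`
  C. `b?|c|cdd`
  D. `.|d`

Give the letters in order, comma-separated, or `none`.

A → no match — must start with 'a'
B → no match
C → no match
D → match

D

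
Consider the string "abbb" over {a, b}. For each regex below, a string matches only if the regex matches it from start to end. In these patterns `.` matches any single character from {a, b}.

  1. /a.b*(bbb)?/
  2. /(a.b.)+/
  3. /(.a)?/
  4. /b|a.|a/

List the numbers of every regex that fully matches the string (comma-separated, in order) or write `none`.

1, 2

1 → match
2 → match
3 → no match
4 → no match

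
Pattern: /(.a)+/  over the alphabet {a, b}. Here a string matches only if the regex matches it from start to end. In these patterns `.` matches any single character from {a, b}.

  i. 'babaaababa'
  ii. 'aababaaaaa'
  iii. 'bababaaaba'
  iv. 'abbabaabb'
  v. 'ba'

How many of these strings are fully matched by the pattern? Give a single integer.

i → match
ii → match
iii → match
iv → no match — must end with 'a'
v → match
Total matched: 4

4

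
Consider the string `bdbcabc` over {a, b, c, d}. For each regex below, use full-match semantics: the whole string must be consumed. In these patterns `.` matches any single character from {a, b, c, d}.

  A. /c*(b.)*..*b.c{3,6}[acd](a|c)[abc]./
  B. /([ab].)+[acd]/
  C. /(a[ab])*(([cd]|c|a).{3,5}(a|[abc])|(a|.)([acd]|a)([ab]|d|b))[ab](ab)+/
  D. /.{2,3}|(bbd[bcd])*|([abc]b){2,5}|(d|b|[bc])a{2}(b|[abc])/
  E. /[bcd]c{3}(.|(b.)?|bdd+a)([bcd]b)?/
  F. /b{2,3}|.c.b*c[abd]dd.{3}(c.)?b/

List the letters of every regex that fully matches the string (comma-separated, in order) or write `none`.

A → no match
B → match
C → no match — must end with `ab`
D → no match
E → no match
F → no match — must end with `b`

B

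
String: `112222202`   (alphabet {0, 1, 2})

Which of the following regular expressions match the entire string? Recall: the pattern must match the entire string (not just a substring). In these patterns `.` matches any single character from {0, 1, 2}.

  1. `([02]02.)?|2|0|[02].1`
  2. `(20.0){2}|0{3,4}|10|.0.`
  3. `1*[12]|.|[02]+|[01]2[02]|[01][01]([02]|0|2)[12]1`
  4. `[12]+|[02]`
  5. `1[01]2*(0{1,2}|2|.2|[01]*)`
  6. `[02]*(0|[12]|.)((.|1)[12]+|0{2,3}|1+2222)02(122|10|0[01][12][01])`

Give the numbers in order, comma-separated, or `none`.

5

1 → no match
2 → no match
3 → no match
4 → no match
5 → match
6 → no match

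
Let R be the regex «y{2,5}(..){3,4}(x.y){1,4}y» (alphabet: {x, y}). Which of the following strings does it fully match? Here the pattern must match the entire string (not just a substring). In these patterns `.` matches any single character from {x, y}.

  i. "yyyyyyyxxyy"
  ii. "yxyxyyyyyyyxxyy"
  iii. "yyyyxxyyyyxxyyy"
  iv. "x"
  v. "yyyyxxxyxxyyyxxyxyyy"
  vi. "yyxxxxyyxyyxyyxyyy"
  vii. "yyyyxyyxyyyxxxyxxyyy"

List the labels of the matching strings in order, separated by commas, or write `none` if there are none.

iii, vi

i → no match
ii → no match
iii → match
iv → no match — must start with "y"
v → no match
vi → match
vii → no match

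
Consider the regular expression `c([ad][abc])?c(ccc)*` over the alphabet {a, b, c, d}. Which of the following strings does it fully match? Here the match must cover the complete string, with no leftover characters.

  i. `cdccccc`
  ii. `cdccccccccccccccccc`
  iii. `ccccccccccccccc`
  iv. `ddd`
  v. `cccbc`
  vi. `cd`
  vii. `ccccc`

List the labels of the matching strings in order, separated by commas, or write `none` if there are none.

i, ii, vii

i. `cdccccc` → match
ii → match
iii → no match
iv. `ddd` → no match — must start with `c`
v. `cccbc` → no match
vi. `cd` → no match
vii. `ccccc` → match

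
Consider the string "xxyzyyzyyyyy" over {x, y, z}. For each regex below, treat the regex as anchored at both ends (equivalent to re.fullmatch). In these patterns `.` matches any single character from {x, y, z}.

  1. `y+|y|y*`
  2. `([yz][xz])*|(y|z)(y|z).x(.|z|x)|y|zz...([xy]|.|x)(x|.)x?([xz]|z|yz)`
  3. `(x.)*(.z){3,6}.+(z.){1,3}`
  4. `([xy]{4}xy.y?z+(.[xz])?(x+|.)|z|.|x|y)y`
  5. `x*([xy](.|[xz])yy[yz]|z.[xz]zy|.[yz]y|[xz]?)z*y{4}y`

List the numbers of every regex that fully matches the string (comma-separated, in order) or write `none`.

1 → no match
2 → no match
3 → no match
4 → no match
5 → match

5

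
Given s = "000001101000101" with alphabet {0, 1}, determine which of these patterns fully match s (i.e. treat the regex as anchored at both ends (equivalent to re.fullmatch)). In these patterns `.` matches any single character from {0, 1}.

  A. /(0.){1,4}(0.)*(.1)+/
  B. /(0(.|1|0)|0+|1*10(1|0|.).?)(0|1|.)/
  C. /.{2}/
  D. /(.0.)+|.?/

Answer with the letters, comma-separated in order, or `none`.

D

A → no match
B → no match
C → no match
D → match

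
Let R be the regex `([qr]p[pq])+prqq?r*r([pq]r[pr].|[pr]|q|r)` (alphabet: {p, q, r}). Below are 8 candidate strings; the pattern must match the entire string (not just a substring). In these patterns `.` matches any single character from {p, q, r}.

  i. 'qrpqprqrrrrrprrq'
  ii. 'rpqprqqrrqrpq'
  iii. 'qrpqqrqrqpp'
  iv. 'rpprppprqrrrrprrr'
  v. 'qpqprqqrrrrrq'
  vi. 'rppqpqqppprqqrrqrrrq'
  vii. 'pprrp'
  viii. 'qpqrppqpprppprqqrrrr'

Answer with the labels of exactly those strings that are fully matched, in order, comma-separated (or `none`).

ii, iv, v, viii

i → no match
ii → match
iii. 'qrpqqrqrqpp' → no match
iv → match
v → match
vi → no match
vii. 'pprrp' → no match
viii → match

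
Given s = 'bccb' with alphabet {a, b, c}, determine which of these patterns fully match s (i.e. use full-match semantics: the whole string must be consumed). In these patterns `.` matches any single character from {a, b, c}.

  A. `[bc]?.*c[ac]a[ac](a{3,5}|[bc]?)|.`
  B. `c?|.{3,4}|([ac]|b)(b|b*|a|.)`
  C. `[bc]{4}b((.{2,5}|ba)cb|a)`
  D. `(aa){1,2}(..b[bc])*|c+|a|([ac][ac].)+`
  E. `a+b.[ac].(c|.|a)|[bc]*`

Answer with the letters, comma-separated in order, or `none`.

A → no match
B → match
C → no match
D → no match
E → match

B, E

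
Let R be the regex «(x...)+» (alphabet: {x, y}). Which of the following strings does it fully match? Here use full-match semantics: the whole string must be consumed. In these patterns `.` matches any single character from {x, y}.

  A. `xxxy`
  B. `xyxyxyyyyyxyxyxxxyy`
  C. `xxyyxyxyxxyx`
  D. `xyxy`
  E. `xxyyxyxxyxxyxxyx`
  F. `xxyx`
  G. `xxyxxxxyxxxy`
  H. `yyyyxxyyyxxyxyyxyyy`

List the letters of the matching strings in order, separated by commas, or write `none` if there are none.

A. `xxxy` → match
B → no match
C. `xxyyxyxyxxyx` → match
D. `xyxy` → match
E → no match
F. `xxyx` → match
G. `xxyxxxxyxxxy` → match
H → no match — must start with `x`

A, C, D, F, G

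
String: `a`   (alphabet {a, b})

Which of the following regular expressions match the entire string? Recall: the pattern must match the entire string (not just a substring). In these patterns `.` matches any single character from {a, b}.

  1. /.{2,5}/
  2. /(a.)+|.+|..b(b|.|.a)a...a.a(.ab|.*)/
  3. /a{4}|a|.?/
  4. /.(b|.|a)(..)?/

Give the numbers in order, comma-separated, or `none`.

2, 3

1 → no match
2 → match
3 → match
4 → no match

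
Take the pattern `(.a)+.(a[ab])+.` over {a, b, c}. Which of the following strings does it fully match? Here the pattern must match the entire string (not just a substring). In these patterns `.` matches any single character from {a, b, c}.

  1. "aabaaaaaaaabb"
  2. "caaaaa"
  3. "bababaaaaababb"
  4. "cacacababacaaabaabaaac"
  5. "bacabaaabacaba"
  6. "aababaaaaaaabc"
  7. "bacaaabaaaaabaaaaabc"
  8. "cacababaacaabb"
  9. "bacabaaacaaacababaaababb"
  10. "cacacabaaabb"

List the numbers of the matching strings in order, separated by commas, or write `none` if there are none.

1 → no match
2 → match
3 → match
4 → no match
5 → match
6 → match
7 → match
8 → no match
9 → match
10 → match

2, 3, 5, 6, 7, 9, 10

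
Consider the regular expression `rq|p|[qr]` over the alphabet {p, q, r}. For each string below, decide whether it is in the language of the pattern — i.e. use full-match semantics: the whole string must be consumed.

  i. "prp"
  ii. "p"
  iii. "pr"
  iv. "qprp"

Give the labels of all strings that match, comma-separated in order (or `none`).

i → no match
ii → match
iii → no match
iv → no match

ii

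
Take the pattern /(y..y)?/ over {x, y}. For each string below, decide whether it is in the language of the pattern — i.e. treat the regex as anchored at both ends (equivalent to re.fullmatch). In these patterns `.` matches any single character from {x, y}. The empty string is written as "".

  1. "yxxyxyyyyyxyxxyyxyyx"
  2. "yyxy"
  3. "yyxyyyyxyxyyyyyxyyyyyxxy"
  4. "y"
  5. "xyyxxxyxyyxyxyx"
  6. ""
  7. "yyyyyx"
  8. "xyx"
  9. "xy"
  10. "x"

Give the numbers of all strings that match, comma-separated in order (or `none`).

1 → no match
2. "yyxy" → match
3 → no match
4. "y" → no match
5 → no match
6. "" → match
7. "yyyyyx" → no match
8. "xyx" → no match
9. "xy" → no match
10. "x" → no match

2, 6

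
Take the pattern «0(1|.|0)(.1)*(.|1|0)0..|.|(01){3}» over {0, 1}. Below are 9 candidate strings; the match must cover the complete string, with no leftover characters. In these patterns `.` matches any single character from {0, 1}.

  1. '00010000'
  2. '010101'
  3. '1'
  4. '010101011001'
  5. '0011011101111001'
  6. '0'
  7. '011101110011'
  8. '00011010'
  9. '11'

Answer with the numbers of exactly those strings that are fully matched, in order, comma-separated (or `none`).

1 → match
2 → match
3 → match
4 → match
5 → match
6 → match
7 → match
8 → match
9 → no match

1, 2, 3, 4, 5, 6, 7, 8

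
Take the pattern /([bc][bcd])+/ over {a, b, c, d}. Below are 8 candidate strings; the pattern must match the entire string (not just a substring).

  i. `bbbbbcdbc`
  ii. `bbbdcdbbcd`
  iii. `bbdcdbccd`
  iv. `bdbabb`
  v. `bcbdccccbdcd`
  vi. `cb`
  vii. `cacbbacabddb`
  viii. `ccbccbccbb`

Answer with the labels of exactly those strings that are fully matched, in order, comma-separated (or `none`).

ii, v, vi, viii

i → no match
ii → match
iii → no match
iv → no match
v → match
vi → match
vii → no match
viii → match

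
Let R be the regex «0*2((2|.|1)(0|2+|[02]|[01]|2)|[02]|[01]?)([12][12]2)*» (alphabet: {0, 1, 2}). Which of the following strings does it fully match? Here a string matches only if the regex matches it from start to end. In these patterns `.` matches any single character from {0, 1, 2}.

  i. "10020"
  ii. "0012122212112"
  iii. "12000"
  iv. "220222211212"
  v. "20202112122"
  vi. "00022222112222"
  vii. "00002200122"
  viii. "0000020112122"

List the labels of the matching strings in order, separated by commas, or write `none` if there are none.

i → no match
ii → no match
iii → no match
iv → no match
v → no match
vi → match
vii → no match
viii → match

vi, viii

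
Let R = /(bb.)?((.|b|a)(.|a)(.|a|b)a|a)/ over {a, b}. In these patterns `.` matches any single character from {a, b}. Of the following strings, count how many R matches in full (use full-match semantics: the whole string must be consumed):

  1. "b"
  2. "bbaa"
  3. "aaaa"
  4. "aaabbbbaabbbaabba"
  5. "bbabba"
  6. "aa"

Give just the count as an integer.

2

1. "b" → no match — must end with "a"
2. "bbaa" → match
3. "aaaa" → match
4 → no match
5. "bbabba" → no match
6. "aa" → no match
Total matched: 2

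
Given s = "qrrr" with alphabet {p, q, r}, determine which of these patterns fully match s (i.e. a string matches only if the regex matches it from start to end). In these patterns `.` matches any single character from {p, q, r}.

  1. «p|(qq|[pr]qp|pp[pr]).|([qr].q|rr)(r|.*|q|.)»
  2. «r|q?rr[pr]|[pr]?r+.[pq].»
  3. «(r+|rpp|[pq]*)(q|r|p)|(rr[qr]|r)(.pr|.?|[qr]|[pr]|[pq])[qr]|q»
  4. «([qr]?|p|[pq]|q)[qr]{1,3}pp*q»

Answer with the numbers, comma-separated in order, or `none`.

2

1 → no match
2 → match
3 → no match
4 → no match — must end with "q"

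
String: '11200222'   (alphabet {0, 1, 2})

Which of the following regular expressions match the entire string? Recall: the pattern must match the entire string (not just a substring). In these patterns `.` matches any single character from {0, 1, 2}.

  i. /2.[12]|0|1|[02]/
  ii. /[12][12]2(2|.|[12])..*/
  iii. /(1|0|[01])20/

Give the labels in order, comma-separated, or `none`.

ii

i → no match
ii → match
iii → no match — must end with '20'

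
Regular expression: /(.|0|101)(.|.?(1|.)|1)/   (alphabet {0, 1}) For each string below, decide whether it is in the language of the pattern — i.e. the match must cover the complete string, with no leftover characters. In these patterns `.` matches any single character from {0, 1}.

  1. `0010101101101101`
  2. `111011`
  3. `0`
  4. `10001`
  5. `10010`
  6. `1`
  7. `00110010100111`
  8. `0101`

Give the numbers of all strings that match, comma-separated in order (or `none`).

none

1 → no match
2. `111011` → no match
3. `0` → no match
4. `10001` → no match
5. `10010` → no match
6. `1` → no match
7 → no match
8. `0101` → no match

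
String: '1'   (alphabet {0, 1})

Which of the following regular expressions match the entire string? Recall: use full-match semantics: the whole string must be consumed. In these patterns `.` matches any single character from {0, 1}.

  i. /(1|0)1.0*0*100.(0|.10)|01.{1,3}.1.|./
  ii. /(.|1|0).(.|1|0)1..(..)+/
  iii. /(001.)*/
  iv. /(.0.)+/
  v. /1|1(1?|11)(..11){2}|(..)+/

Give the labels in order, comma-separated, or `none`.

i → match
ii → no match
iii → no match
iv → no match
v → match

i, v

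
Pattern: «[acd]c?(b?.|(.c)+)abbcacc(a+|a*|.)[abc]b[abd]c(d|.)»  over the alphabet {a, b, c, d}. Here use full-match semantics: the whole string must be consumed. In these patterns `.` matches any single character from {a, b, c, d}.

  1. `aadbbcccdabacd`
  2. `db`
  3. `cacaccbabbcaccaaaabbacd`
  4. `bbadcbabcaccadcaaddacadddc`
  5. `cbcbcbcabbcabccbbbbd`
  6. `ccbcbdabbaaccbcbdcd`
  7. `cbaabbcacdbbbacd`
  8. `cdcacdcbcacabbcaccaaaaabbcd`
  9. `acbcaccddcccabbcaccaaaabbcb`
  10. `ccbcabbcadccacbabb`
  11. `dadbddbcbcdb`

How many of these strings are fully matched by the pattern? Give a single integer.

1

1 → no match
2 → no match
3 → no match
4 → no match
5 → no match
6 → no match
7 → no match
8 → match
9 → no match
10 → no match
11 → no match
Total matched: 1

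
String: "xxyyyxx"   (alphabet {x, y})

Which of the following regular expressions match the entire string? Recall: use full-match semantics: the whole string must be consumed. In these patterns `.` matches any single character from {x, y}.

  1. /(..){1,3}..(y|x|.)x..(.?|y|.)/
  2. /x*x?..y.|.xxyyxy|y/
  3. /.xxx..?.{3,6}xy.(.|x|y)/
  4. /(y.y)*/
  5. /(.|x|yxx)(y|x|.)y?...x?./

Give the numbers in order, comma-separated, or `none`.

5

1 → no match
2 → no match
3 → no match
4 → no match
5 → match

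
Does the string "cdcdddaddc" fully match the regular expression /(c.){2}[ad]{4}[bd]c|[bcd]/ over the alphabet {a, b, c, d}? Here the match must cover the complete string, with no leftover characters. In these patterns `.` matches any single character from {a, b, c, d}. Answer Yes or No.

Yes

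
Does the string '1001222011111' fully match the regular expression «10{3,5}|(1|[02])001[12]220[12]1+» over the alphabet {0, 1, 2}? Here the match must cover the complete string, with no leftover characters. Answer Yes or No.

Yes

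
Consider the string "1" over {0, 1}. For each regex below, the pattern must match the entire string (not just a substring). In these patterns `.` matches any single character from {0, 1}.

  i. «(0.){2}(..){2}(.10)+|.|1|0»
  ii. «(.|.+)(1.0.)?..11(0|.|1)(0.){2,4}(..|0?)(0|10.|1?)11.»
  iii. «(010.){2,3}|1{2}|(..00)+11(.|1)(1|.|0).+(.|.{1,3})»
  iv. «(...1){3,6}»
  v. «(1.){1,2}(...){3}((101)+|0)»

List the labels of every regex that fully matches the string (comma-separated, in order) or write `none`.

i → match
ii → no match
iii → no match
iv → no match
v → no match

i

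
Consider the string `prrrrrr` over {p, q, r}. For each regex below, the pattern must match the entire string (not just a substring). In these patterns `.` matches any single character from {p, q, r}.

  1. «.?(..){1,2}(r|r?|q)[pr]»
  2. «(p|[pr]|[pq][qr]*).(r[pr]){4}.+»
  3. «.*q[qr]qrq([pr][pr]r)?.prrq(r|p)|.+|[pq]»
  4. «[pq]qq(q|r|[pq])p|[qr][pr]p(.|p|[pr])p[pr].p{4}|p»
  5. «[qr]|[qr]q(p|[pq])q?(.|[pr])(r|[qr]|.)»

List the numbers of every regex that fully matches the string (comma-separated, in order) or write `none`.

1 → match
2 → no match
3 → match
4 → no match — must end with `p`
5 → no match

1, 3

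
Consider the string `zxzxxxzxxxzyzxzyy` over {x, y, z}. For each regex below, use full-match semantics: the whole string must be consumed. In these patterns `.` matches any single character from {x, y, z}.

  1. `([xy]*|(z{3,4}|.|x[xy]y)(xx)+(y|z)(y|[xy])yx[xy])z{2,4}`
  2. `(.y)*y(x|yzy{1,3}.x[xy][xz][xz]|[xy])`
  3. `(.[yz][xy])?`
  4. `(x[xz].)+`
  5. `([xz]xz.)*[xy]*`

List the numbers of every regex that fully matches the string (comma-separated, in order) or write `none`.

5

1 → no match — must end with `z`
2 → no match
3 → no match
4 → no match — must start with `x`
5 → match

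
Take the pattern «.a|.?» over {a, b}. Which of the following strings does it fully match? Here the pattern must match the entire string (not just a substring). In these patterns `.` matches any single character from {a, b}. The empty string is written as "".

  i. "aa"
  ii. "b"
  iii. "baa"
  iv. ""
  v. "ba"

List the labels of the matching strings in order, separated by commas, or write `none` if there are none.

i. "aa" → match
ii. "b" → match
iii. "baa" → no match
iv. "" → match
v. "ba" → match

i, ii, iv, v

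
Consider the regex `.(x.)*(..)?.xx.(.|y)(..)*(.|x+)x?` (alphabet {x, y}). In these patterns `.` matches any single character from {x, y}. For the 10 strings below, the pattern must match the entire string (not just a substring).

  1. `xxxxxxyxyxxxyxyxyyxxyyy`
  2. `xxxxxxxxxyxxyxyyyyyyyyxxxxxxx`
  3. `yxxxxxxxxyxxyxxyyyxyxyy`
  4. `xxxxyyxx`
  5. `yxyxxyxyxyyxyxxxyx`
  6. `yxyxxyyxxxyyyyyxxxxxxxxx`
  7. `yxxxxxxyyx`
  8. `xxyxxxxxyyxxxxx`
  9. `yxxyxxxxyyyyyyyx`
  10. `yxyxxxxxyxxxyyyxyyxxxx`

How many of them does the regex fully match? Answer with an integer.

9

1 → match
2 → match
3 → match
4. `xxxxyyxx` → match
5 → no match
6 → match
7. `yxxxxxxyyx` → match
8 → match
9 → match
10 → match
Total matched: 9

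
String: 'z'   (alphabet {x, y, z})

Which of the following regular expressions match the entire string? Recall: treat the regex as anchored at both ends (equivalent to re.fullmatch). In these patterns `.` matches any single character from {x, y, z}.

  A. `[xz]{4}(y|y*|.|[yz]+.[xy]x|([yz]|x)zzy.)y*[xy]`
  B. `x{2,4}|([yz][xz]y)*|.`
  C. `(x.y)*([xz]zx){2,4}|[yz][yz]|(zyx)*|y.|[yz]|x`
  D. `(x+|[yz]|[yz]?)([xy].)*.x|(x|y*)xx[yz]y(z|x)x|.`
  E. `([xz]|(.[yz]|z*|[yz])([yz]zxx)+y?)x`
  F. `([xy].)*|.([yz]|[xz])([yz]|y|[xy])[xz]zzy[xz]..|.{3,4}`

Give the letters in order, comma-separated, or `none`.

B, C, D

A → no match
B → match
C → match
D → match
E → no match — must end with 'x'
F → no match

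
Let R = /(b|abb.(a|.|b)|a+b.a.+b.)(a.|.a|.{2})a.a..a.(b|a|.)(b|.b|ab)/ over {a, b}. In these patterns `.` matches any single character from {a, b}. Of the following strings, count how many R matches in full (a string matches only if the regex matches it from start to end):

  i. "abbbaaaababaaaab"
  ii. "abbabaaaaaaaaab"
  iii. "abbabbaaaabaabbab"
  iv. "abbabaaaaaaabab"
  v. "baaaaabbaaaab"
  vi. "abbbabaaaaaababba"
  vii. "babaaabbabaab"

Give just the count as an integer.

i → match
ii → no match
iii → match
iv → no match
v → match
vi → no match
vii → match
Total matched: 4

4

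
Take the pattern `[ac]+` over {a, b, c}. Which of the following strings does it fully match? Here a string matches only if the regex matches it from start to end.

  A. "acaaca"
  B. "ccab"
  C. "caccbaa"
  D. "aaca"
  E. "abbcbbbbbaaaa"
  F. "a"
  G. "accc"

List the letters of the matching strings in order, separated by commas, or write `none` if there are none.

A → match
B → no match
C → no match
D → match
E → no match
F → match
G → match

A, D, F, G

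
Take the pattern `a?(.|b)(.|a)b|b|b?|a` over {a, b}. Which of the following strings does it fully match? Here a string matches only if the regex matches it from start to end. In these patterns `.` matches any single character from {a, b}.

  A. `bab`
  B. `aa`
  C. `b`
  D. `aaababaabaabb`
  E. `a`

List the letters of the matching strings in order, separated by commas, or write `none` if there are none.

A → match
B → no match
C → match
D → no match
E → match

A, C, E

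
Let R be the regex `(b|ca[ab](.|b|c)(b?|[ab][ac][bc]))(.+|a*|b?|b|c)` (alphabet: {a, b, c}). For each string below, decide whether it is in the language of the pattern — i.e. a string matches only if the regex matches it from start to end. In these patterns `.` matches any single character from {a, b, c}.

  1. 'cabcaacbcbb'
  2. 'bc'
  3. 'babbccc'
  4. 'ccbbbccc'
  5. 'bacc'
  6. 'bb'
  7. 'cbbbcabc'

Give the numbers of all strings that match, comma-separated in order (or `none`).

1. 'cabcaacbcbb' → match
2. 'bc' → match
3. 'babbccc' → match
4. 'ccbbbccc' → no match
5. 'bacc' → match
6. 'bb' → match
7. 'cbbbcabc' → no match

1, 2, 3, 5, 6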